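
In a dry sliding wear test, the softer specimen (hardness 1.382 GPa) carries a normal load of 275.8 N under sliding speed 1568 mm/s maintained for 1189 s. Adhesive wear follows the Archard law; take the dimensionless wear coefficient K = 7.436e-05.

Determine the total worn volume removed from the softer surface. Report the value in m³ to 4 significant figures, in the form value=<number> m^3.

The intermediates are shown rounded; all working math holds full precision. Rounded just once: four significant figures.
Convert: Sliding speed v = 1568 mm/s = 1.568 m/s. The distance L = v·t = 1.568 m/s × 1189 s = 1864 m.
Convert: Hardness H = 1.382 GPa = 1.382e+09 Pa.
Restated in SI base units: W = 275.8 N, H = 1.382e+09 Pa, K = 7.436e-05.
Wear volume V = K·W·L/H = 7.436e-05 · 275.8 · 1864 / 1.382e+09 = 2.767e-08 m³.

value=2.767e-08 m^3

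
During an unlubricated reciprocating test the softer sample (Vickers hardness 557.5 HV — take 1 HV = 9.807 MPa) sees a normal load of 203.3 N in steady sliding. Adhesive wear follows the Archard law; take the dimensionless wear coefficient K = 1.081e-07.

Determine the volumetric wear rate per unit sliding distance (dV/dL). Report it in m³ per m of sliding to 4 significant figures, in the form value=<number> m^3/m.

value=4.020e-15 m^3/m

Intermediates are displayed rounded; all arithmetic carries exact precision — rounded once at the end, at 4 significant figures.
Convert: Hardness H = 557.5 HV × 9.807 MPa/HV = 5467 MPa = 5.467e+09 Pa.
Working in SI base units: W = 203.3 N, H = 5.467e+09 Pa, K = 1.081e-07.
Sliding wear rate dV/dL = K·W/H, per unit distance: 1.081e-07 · 203.3 / 5.467e+09 = 4.020e-15 m³/m.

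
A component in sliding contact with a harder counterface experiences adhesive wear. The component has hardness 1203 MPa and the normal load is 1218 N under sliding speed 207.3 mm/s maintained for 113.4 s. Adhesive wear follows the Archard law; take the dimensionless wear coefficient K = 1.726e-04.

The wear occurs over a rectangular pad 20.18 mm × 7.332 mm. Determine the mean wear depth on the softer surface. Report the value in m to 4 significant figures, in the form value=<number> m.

Intermediates appear rounded — the algebra carries full precision, and a single final rounding, at 4 significant digits.
Sliding speed v = 207.3 mm/s = 0.2073 m/s. Sliding distance L = v·t = 0.2073 m/s × 113.4 s = 23.51 m.
Hardness H = 1203 MPa = 1.203e+09 Pa.
Pad sides 20.18 mm × 7.332 mm = 0.02018 m × 0.007332 m. Contact area A = 0.02018 m × 0.007332 m = 1.480e-04 m².
As SI base values: W = 1218 N, H = 1.203e+09 Pa, K = 1.726e-04.
Volume removed: V = K·W·L/H = 1.726e-04 · 1218 · 23.51 / 1.203e+09 = 4.108e-09 m³.
Mean wear depth h = V/A = 4.108e-09 / 1.480e-04 = 2.776e-05 m.

value=2.776e-05 m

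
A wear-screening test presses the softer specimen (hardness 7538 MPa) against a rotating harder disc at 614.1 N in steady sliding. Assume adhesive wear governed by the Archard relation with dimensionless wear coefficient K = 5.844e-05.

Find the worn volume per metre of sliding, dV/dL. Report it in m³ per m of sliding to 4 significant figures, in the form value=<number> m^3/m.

value=4.761e-12 m^3/m

Shown intermediates are rounded. All arithmetic maintains exact precision, and one last rounding to four significant figures.
Hardness H = 7538 MPa = 7.538e+09 Pa.
SI base units throughout: W = 614.1 N, H = 7.538e+09 Pa, K = 5.844e-05.
Volumetric rate dV/dL = K·W/H (independent of L): 5.844e-05 · 614.1 / 7.538e+09 = 4.761e-12 m³/m.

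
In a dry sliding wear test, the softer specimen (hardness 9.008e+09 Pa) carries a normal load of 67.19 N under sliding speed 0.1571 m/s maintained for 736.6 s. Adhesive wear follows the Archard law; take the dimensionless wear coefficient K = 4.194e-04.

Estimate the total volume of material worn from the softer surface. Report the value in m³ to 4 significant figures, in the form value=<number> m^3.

Intermediate values appear rounded; every step holds full precision. Rounded just once to 4 significant figures.
Distance L = v·t = 0.1571 m/s × 736.6 s = 115.7 m.
In SI base units, W = 67.19 N, H = 9.008e+09 Pa, K = 4.194e-04.
Archard relation: V = K·W·L/H = 4.194e-04 · 67.19 · 115.7 / 9.008e+09 = 3.620e-10 m³.

value=3.620e-10 m^3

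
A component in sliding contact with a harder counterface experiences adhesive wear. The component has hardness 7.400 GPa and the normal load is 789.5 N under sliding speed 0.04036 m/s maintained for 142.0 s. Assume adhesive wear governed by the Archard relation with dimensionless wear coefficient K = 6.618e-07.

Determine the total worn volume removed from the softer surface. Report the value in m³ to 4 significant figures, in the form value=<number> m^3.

Intermediate values are printed rounded. The computation runs at exact precision; one last rounding to 4 significant figures.
Convert: Total distance L = v·t = 0.04036 m/s × 142.0 s = 5.731 m.
Convert: Hardness H = 7.400 GPa = 7.400e+09 Pa.
Restated in SI base units: W = 789.5 N, H = 7.400e+09 Pa, K = 6.618e-07.
Volume removed: V = K·W·L/H = 6.618e-07 · 789.5 · 5.731 / 7.400e+09 = 4.047e-13 m³.

value=4.047e-13 m^3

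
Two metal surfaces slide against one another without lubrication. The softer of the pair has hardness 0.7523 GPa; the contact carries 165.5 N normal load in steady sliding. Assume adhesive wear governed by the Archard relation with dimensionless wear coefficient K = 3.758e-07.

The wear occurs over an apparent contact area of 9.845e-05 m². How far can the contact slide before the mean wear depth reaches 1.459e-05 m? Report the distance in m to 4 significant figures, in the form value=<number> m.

value=1.737e+04 m

All working math keeps full float precision; the intermediates are printed rounded — rounded just once: 4 significant digits.
Hardness H = 0.7523 GPa = 7.523e+08 Pa.
In SI base units: W = 165.5 N, H = 7.523e+08 Pa, K = 3.758e-07.
Wearable volume V_lim = h_lim·A = 1.459e-05 · 9.845e-05 = 1.436e-09 m³.
Thus life L = V_lim·H/(K·W) = 1.436e-09 · 7.523e+08 / (3.758e-07 · 165.5) = 1.737e+04 m.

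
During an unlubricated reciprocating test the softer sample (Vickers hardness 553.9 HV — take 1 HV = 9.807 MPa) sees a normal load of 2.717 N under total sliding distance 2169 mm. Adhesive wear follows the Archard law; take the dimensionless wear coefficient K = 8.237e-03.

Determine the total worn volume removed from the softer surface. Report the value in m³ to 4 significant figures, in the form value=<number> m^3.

Displayed values are rounded. The computation keeps full precision; rounded once at the end: 4 significant figures.
Distance L = 2169 mm = 2.169 m.
Hardness H = 553.9 HV × 9.807 MPa/HV = 5432 MPa = 5.432e+09 Pa.
Collected in SI base units: W = 2.717 N, H = 5.432e+09 Pa, K = 8.237e-03.
Apply Archard: V = K·W·L/H = 8.237e-03 · 2.717 · 2.169 / 5.432e+09 = 8.936e-12 m³.

value=8.936e-12 m^3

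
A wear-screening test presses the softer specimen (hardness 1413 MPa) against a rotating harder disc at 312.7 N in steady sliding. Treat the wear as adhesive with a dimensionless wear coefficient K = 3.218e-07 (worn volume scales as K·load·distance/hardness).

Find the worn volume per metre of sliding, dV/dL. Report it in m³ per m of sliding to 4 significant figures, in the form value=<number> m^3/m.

Intermediates appear rounded, and all arithmetic maintains full float precision. Rounded once at the end to 4 significant figures.
Hardness H = 1413 MPa = 1.413e+09 Pa.
SI base units throughout: W = 312.7 N, H = 1.413e+09 Pa, K = 3.218e-07.
The wear rate dV/dL = K·W/H, so: 3.218e-07 · 312.7 / 1.413e+09 = 7.122e-14 m³/m.

value=7.122e-14 m^3/m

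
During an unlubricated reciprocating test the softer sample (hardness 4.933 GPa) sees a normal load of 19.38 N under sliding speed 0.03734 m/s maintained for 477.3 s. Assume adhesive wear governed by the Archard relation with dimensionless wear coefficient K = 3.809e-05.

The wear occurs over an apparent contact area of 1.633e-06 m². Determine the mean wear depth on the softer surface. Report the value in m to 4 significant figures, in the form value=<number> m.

value=1.633e-06 m

Shown intermediates are rounded; all arithmetic runs at full float precision, and rounded just once to four significant figures.
Convert: Total distance L = v·t = 0.03734 m/s × 477.3 s = 17.82 m.
Convert: Hardness H = 4.933 GPa = 4.933e+09 Pa.
In SI base units: W = 19.38 N, H = 4.933e+09 Pa, K = 3.809e-05.
By Archard's law, V = K·W·L/H = 3.809e-05 · 19.38 · 17.82 / 4.933e+09 = 2.667e-12 m³.
Average depth h = V/A = 2.667e-12 / 1.633e-06 = 1.633e-06 m.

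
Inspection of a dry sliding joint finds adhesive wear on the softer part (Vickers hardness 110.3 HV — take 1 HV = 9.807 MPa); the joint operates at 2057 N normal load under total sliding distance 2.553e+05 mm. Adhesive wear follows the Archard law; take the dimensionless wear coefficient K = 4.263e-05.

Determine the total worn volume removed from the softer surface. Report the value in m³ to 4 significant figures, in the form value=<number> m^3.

value=2.070e-08 m^3

Each operation carries full precision, and intermediates are printed rounded; one final rounding to four significant digits.
Path length L = 2.553e+05 mm = 255.3 m.
Hardness H = 110.3 HV × 9.807 MPa/HV = 1082 MPa = 1.082e+09 Pa.
SI base units throughout: W = 2057 N, H = 1.082e+09 Pa, K = 4.263e-05.
Volume removed: V = K·W·L/H = 4.263e-05 · 2057 · 255.3 / 1.082e+09 = 2.070e-08 m³.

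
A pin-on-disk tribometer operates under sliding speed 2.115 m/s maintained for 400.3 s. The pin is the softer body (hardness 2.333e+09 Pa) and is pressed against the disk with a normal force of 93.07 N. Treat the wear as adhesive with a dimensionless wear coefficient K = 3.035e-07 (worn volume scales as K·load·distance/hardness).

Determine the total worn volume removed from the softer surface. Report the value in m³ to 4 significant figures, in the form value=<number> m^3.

The intermediates are shown rounded. The computation keeps full float precision — one final rounding: 4 significant figures.
The distance L = v·t = 2.115 m/s × 400.3 s = 846.6 m.
Collected in SI base units: W = 93.07 N, H = 2.333e+09 Pa, K = 3.035e-07.
Apply Archard: V = K·W·L/H = 3.035e-07 · 93.07 · 846.6 / 2.333e+09 = 1.025e-11 m³.

value=1.025e-11 m^3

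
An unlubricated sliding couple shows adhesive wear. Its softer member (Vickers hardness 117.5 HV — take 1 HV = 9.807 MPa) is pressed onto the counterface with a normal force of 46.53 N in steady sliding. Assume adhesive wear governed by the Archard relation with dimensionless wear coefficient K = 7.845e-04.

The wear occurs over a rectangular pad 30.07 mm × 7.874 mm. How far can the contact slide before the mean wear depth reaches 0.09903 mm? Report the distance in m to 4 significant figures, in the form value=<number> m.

value=740.2 m

The intermediates are shown rounded, and every step runs at full float precision — one final rounding to four significant figures.
Convert: Hardness H = 117.5 HV × 9.807 MPa/HV = 1152 MPa = 1.152e+09 Pa.
Convert: Pad sides 30.07 mm × 7.874 mm = 0.03007 m × 0.007874 m. Contact area A = 0.03007 m × 0.007874 m = 2.368e-04 m².
Convert: Depth limit h_lim = 0.09903 mm = 9.903e-05 m.
As SI base values: W = 46.53 N, H = 1.152e+09 Pa, K = 7.845e-04.
Allowed volume V_lim = h_lim·A = 9.903e-05 · 2.368e-04 = 2.345e-08 m³.
Sliding life L = V_lim·H/(K·W) = 2.345e-08 · 1.152e+09 / (7.845e-04 · 46.53) = 740.2 m.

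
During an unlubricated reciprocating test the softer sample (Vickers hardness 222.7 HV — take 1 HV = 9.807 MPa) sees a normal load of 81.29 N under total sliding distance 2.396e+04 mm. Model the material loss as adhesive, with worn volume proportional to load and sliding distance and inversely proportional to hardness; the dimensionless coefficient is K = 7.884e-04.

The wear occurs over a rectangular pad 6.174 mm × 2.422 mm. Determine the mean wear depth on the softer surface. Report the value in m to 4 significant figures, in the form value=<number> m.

The intermediates are displayed rounded; the computation maintains exact precision — a lone final rounding: four significant digits.
Convert: Distance L = 2.396e+04 mm = 23.96 m.
Convert: Hardness H = 222.7 HV × 9.807 MPa/HV = 2184 MPa = 2.184e+09 Pa.
Convert: Pad sides 6.174 mm × 2.422 mm = 0.006174 m × 0.002422 m. Contact area A = 0.006174 m × 0.002422 m = 1.495e-05 m².
Restated in SI base units: W = 81.29 N, H = 2.184e+09 Pa, K = 7.884e-04.
Archard volume V = K·W·L/H = 7.884e-04 · 81.29 · 23.96 / 2.184e+09 = 7.031e-10 m³.
Mean wear depth h = V/A = 7.031e-10 / 1.495e-05 = 4.702e-05 m.

value=4.702e-05 m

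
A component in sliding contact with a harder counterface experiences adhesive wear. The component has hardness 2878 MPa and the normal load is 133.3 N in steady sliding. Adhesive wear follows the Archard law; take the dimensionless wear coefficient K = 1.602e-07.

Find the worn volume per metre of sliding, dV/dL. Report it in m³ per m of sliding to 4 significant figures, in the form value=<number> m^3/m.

value=7.420e-15 m^3/m

Every step keeps full float precision, and shown intermediates are rounded, and rounded just once to four significant digits.
Convert: Hardness H = 2878 MPa = 2.878e+09 Pa.
SI base units throughout: W = 133.3 N, H = 2.878e+09 Pa, K = 1.602e-07.
Rate of wear dV/dL = K·W/H (independent of L): 1.602e-07 · 133.3 / 2.878e+09 = 7.420e-15 m³/m.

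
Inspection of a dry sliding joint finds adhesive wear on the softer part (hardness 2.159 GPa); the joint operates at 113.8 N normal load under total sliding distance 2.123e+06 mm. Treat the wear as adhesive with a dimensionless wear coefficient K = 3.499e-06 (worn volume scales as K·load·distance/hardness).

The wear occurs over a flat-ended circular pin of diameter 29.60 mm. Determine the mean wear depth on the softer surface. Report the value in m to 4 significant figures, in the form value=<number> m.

Quoted intermediates are rounded; all working math carries full precision — a lone final rounding to 4 significant figures.
Convert: Distance L = 2.123e+06 mm = 2123 m.
Convert: Hardness H = 2.159 GPa = 2.159e+09 Pa.
Convert: Pin diameter d = 29.60 mm = 0.02960 m. Contact area A = π·d²/4 = π·(0.02960 m)²/4 = 6.881e-04 m².
In SI base units, W = 113.8 N, H = 2.159e+09 Pa, K = 3.499e-06.
By Archard's law, V = K·W·L/H = 3.499e-06 · 113.8 · 2123 / 2.159e+09 = 3.915e-10 m³.
Mean depth h = V/A = 3.915e-10 / 6.881e-04 = 5.690e-07 m.

value=5.690e-07 m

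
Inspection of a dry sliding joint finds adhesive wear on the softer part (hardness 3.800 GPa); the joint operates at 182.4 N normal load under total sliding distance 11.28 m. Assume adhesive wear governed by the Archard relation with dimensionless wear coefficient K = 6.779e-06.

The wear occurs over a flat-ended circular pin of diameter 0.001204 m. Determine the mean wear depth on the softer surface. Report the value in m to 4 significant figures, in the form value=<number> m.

The computation carries full precision — intermediates are printed rounded, and a single final rounding, at four significant digits.
Hardness H = 3.800 GPa = 3.800e+09 Pa.
Contact area A = π·d²/4 = π·(0.001204 m)²/4 = 1.139e-06 m².
Expressed in SI base units: W = 182.4 N, H = 3.800e+09 Pa, K = 6.779e-06.
By Archard's law, V = K·W·L/H = 6.779e-06 · 182.4 · 11.28 / 3.800e+09 = 3.670e-12 m³.
Mean wear depth h = V/A = 3.670e-12 / 1.139e-06 = 3.224e-06 m.

value=3.224e-06 m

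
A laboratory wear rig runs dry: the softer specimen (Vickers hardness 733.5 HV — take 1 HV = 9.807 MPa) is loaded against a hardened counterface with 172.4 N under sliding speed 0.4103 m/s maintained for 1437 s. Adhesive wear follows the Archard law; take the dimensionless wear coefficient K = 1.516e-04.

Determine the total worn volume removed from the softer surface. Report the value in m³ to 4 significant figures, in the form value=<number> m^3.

value=2.142e-09 m^3

Intermediates appear rounded. The algebra holds exact precision. Rounded once at the end, at four significant figures.
Convert: Distance covered L = v·t = 0.4103 m/s × 1437 s = 589.6 m.
Convert: Hardness H = 733.5 HV × 9.807 MPa/HV = 7193 MPa = 7.193e+09 Pa.
As SI base values: W = 172.4 N, H = 7.193e+09 Pa, K = 1.516e-04.
Worn volume V = K·W·L/H = 1.516e-04 · 172.4 · 589.6 / 7.193e+09 = 2.142e-09 m³.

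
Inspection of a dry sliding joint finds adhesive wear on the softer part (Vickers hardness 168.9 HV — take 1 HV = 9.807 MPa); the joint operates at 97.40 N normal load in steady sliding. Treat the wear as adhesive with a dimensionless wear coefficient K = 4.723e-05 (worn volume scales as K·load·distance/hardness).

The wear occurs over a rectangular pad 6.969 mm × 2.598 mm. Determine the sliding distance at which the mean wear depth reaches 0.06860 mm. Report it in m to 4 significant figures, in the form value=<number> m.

value=447.2 m

Intermediate values are shown rounded — all working math maintains full float precision; rounded just once: 4 significant digits.
Hardness H = 168.9 HV × 9.807 MPa/HV = 1656 MPa = 1.656e+09 Pa.
Pad sides 6.969 mm × 2.598 mm = 0.006969 m × 0.002598 m. Contact area A = 0.006969 m × 0.002598 m = 1.811e-05 m².
Depth limit h_lim = 0.06860 mm = 6.860e-05 m.
SI base units throughout: W = 97.40 N, H = 1.656e+09 Pa, K = 4.723e-05.
Wearable volume V_lim = h_lim·A = 6.860e-05 · 1.811e-05 = 1.242e-09 m³.
Thus life L = V_lim·H/(K·W) = 1.242e-09 · 1.656e+09 / (4.723e-05 · 97.40) = 447.2 m.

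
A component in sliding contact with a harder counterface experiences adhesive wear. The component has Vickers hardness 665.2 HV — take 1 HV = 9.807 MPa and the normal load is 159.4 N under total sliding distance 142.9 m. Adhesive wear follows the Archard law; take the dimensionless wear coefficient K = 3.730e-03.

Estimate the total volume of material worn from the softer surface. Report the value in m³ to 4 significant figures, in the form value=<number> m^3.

The algebra keeps full precision; intermediates are displayed rounded, and a lone final rounding to 4 significant figures.
Convert: Hardness H = 665.2 HV × 9.807 MPa/HV = 6524 MPa = 6.524e+09 Pa.
In SI base units, W = 159.4 N, H = 6.524e+09 Pa, K = 3.730e-03.
By Archard's law, V = K·W·L/H = 3.730e-03 · 159.4 · 142.9 / 6.524e+09 = 1.302e-08 m³.

value=1.302e-08 m^3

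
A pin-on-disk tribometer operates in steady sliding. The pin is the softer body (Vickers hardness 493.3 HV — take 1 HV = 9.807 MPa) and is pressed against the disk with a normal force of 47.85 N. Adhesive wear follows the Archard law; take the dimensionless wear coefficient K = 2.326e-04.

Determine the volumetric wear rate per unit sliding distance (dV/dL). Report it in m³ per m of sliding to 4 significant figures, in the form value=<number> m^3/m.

value=2.301e-12 m^3/m

Intermediate values are printed rounded; the algebra maintains full float precision, and one final rounding, at four significant figures.
Hardness H = 493.3 HV × 9.807 MPa/HV = 4838 MPa = 4.838e+09 Pa.
Expressed in SI base units: W = 47.85 N, H = 4.838e+09 Pa, K = 2.326e-04.
The wear rate dV/dL = K·W/H: 2.326e-04 · 47.85 / 4.838e+09 = 2.301e-12 m³/m.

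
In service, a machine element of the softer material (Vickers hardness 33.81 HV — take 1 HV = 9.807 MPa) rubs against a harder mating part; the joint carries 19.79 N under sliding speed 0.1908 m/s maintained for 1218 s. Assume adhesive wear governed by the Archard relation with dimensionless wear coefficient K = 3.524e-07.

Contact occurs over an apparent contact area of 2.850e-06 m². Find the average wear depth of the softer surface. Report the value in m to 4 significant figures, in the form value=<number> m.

Each operation carries full float precision. Intermediate values are displayed rounded; a single final rounding to 4 significant figures.
Convert: Total distance L = v·t = 0.1908 m/s × 1218 s = 232.4 m.
Convert: Hardness H = 33.81 HV × 9.807 MPa/HV = 331.6 MPa = 3.316e+08 Pa.
Expressed in SI base units: W = 19.79 N, H = 3.316e+08 Pa, K = 3.524e-07.
Archard volume V = K·W·L/H = 3.524e-07 · 19.79 · 232.4 / 3.316e+08 = 4.888e-12 m³.
Mean wear depth h = V/A = 4.888e-12 / 2.850e-06 = 1.715e-06 m.

value=1.715e-06 m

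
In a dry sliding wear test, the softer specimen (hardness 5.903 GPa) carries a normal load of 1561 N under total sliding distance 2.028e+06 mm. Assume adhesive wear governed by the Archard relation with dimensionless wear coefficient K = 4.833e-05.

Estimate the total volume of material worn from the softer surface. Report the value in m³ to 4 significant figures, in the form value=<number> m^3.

value=2.592e-08 m^3

The computation runs at full precision — the intermediates are printed rounded — rounded once at the end: 4 significant figures.
The distance L = 2.028e+06 mm = 2028 m.
Hardness H = 5.903 GPa = 5.903e+09 Pa.
As SI base values: W = 1561 N, H = 5.903e+09 Pa, K = 4.833e-05.
By Archard's law, V = K·W·L/H = 4.833e-05 · 1561 · 2028 / 5.903e+09 = 2.592e-08 m³.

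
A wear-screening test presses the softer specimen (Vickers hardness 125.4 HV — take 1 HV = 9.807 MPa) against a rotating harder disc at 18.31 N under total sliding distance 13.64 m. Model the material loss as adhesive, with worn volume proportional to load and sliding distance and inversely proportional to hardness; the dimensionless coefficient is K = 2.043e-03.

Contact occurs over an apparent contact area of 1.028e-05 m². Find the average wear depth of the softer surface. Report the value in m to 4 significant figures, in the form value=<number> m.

value=4.036e-05 m

Intermediates are printed rounded; the computation maintains full float precision; a single final rounding to 4 significant digits.
Convert: Hardness H = 125.4 HV × 9.807 MPa/HV = 1230 MPa = 1.230e+09 Pa.
Working in SI base units: W = 18.31 N, H = 1.230e+09 Pa, K = 2.043e-03.
Archard relation: V = K·W·L/H = 2.043e-03 · 18.31 · 13.64 / 1.230e+09 = 4.149e-10 m³.
Average depth h = V/A = 4.149e-10 / 1.028e-05 = 4.036e-05 m.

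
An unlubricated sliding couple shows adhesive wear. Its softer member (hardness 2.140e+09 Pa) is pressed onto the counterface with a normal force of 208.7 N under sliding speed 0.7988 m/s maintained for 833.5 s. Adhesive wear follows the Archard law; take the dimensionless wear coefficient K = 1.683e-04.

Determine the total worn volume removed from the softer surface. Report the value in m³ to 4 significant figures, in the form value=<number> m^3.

value=1.093e-08 m^3

All working math holds full precision. Intermediates are displayed rounded — a single final rounding: four significant figures.
Distance covered L = v·t = 0.7988 m/s × 833.5 s = 665.8 m.
Expressed in SI base units: W = 208.7 N, H = 2.140e+09 Pa, K = 1.683e-04.
Worn volume V = K·W·L/H = 1.683e-04 · 208.7 · 665.8 / 2.140e+09 = 1.093e-08 m³.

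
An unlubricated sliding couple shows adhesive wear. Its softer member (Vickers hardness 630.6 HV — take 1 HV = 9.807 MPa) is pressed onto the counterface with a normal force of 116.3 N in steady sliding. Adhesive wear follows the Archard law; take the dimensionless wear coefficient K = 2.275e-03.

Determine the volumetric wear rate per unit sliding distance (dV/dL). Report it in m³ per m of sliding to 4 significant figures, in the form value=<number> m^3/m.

value=4.278e-11 m^3/m

Every step carries exact precision — intermediate values are displayed rounded — one last rounding, at 4 significant figures.
Convert: Hardness H = 630.6 HV × 9.807 MPa/HV = 6184 MPa = 6.184e+09 Pa.
Expressed in SI base units: W = 116.3 N, H = 6.184e+09 Pa, K = 2.275e-03.
Sliding wear rate dV/dL = K·W/H (no L dependence): 2.275e-03 · 116.3 / 6.184e+09 = 4.278e-11 m³/m.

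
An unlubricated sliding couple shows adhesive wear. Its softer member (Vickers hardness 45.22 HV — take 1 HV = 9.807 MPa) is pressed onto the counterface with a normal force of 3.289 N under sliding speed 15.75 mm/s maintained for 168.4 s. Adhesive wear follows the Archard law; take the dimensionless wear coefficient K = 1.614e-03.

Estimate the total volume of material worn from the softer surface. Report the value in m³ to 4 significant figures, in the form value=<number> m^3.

The intermediates appear rounded, and the computation keeps exact precision. Rounded just once, at four significant digits.
Sliding speed v = 15.75 mm/s = 0.01575 m/s. Path length L = v·t = 0.01575 m/s × 168.4 s = 2.652 m.
Hardness H = 45.22 HV × 9.807 MPa/HV = 443.5 MPa = 4.435e+08 Pa.
As SI base values: W = 3.289 N, H = 4.435e+08 Pa, K = 1.614e-03.
The Archard volume V = K·W·L/H = 1.614e-03 · 3.289 · 2.652 / 4.435e+08 = 3.175e-11 m³.

value=3.175e-11 m^3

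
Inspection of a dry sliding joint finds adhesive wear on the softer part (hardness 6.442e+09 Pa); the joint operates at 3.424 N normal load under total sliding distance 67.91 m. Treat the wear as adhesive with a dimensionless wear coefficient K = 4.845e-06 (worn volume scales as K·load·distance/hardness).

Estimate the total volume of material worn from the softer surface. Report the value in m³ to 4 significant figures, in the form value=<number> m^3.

value=1.749e-13 m^3

Intermediate values appear rounded; all arithmetic holds full precision, and one final rounding: four significant digits.
In SI base units: W = 3.424 N, H = 6.442e+09 Pa, K = 4.845e-06.
The Archard volume V = K·W·L/H = 4.845e-06 · 3.424 · 67.91 / 6.442e+09 = 1.749e-13 m³.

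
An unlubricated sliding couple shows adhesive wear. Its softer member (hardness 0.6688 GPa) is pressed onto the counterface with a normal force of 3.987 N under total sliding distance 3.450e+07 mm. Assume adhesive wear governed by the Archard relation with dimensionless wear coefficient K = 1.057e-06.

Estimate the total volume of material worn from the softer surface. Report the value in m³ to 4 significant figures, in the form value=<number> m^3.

value=2.174e-10 m^3

Intermediates are shown rounded; the computation carries exact precision. Rounded once at the end, at 4 significant figures.
Distance L = 3.450e+07 mm = 3.450e+04 m.
Hardness H = 0.6688 GPa = 6.688e+08 Pa.
Collected in SI base units: W = 3.987 N, H = 6.688e+08 Pa, K = 1.057e-06.
Volume removed: V = K·W·L/H = 1.057e-06 · 3.987 · 3.450e+04 / 6.688e+08 = 2.174e-10 m³.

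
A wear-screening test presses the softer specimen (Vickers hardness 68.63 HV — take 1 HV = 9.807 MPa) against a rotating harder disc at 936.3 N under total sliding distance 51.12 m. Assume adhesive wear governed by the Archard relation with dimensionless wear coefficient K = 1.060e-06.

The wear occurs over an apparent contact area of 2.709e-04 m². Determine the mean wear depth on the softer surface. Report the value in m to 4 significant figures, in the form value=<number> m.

Quoted intermediates are rounded. All working math holds exact precision. Rounded once at the end to four significant figures.
Convert: Hardness H = 68.63 HV × 9.807 MPa/HV = 673.1 MPa = 6.731e+08 Pa.
Collected in SI base units: W = 936.3 N, H = 6.731e+08 Pa, K = 1.060e-06.
Apply Archard: V = K·W·L/H = 1.060e-06 · 936.3 · 51.12 / 6.731e+08 = 7.538e-11 m³.
Mean wear depth h = V/A = 7.538e-11 / 2.709e-04 = 2.783e-07 m.

value=2.783e-07 m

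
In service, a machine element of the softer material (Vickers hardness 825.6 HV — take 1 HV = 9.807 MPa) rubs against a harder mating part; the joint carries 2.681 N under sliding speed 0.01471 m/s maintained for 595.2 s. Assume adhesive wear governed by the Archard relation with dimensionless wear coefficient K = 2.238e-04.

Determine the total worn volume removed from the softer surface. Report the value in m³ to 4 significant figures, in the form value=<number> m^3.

value=6.488e-13 m^3

Each operation holds exact precision. Displayed values are rounded. Rounded once at the end to 4 significant figures.
Convert: Sliding distance L = v·t = 0.01471 m/s × 595.2 s = 8.755 m.
Convert: Hardness H = 825.6 HV × 9.807 MPa/HV = 8097 MPa = 8.097e+09 Pa.
As SI base values: W = 2.681 N, H = 8.097e+09 Pa, K = 2.238e-04.
The Archard volume V = K·W·L/H = 2.238e-04 · 2.681 · 8.755 / 8.097e+09 = 6.488e-13 m³.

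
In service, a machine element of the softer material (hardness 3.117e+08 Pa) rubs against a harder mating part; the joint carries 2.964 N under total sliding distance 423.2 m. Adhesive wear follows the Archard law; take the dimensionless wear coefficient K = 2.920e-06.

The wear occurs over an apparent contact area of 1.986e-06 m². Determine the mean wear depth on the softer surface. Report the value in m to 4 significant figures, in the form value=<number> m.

Intermediates are printed rounded, and the computation runs at full float precision. Rounded just once to four significant digits.
In SI base units, W = 2.964 N, H = 3.117e+08 Pa, K = 2.920e-06.
Worn volume V = K·W·L/H = 2.920e-06 · 2.964 · 423.2 / 3.117e+08 = 1.175e-11 m³.
Mean depth h = V/A = 1.175e-11 / 1.986e-06 = 5.917e-06 m.

value=5.917e-06 m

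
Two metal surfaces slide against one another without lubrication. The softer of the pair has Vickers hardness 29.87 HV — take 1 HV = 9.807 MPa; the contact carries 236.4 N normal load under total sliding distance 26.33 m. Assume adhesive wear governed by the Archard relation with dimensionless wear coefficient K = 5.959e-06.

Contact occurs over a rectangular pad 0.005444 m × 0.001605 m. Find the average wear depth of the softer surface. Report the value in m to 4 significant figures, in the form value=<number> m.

Every step keeps exact precision — printed values are rounded. Rounded once at the end, at four significant figures.
Convert: Hardness H = 29.87 HV × 9.807 MPa/HV = 292.9 MPa = 2.929e+08 Pa.
Convert: Contact area A = 0.005444 m × 0.001605 m = 8.738e-06 m².
In SI base units, W = 236.4 N, H = 2.929e+08 Pa, K = 5.959e-06.
Wear volume V = K·W·L/H = 5.959e-06 · 236.4 · 26.33 / 2.929e+08 = 1.266e-10 m³.
Average depth h = V/A = 1.266e-10 / 8.738e-06 = 1.449e-05 m.

value=1.449e-05 m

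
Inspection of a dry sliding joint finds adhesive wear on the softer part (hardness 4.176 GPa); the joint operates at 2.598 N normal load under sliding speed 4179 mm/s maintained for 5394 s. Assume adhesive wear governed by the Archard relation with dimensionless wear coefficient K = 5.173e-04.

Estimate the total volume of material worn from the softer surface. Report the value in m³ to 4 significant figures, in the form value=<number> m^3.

value=7.254e-09 m^3

Each operation carries full precision. The intermediates are printed rounded. Rounded just once to four significant digits.
Convert: Sliding speed v = 4179 mm/s = 4.179 m/s. Sliding distance L = v·t = 4.179 m/s × 5394 s = 2.254e+04 m.
Convert: Hardness H = 4.176 GPa = 4.176e+09 Pa.
Restated in SI base units: W = 2.598 N, H = 4.176e+09 Pa, K = 5.173e-04.
Apply Archard: V = K·W·L/H = 5.173e-04 · 2.598 · 2.254e+04 / 4.176e+09 = 7.254e-09 m³.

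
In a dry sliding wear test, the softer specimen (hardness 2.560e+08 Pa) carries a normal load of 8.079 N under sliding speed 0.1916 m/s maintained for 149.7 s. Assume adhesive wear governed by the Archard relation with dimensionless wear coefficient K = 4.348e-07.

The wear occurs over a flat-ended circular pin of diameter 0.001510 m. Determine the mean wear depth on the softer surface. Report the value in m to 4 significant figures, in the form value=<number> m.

Intermediate values appear rounded — each operation keeps full float precision — one final rounding to 4 significant digits.
Convert: Distance covered L = v·t = 0.1916 m/s × 149.7 s = 28.68 m.
Convert: Contact area A = π·d²/4 = π·(0.001510 m)²/4 = 1.791e-06 m².
SI base units throughout: W = 8.079 N, H = 2.560e+08 Pa, K = 4.348e-07.
Archard relation: V = K·W·L/H = 4.348e-07 · 8.079 · 28.68 / 2.560e+08 = 3.936e-13 m³.
Average depth h = V/A = 3.936e-13 / 1.791e-06 = 2.198e-07 m.

value=2.198e-07 m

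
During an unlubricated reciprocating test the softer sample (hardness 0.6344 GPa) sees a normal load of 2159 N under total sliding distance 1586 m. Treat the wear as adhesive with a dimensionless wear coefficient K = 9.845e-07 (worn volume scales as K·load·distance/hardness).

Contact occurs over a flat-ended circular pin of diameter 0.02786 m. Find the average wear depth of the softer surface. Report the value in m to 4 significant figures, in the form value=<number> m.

Intermediate values are printed rounded, and all arithmetic carries full precision; one last rounding, at four significant digits.
Convert: Hardness H = 0.6344 GPa = 6.344e+08 Pa.
Convert: Contact area A = π·d²/4 = π·(0.02786 m)²/4 = 6.096e-04 m².
As SI base values: W = 2159 N, H = 6.344e+08 Pa, K = 9.845e-07.
Wear volume V = K·W·L/H = 9.845e-07 · 2159 · 1586 / 6.344e+08 = 5.314e-09 m³.
Mean depth h = V/A = 5.314e-09 / 6.096e-04 = 8.717e-06 m.

value=8.717e-06 m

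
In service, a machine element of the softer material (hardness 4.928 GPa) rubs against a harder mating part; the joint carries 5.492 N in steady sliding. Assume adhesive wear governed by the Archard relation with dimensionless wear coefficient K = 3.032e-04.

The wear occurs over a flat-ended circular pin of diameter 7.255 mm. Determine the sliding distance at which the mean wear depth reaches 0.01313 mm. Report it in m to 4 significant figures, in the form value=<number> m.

Intermediate values are displayed rounded. All working math holds exact precision; a single final rounding: 4 significant figures.
Convert: Hardness H = 4.928 GPa = 4.928e+09 Pa.
Convert: Pin diameter d = 7.255 mm = 0.007255 m. Contact area A = π·d²/4 = π·(0.007255 m)²/4 = 4.134e-05 m².
Convert: Depth limit h_lim = 0.01313 mm = 1.313e-05 m.
SI base units throughout: W = 5.492 N, H = 4.928e+09 Pa, K = 3.032e-04.
Limit volume V_lim = h_lim·A = 1.313e-05 · 4.134e-05 = 5.428e-10 m³.
Inverting, life L = V_lim·H/(K·W) = 5.428e-10 · 4.928e+09 / (3.032e-04 · 5.492) = 1606 m.

value=1606 m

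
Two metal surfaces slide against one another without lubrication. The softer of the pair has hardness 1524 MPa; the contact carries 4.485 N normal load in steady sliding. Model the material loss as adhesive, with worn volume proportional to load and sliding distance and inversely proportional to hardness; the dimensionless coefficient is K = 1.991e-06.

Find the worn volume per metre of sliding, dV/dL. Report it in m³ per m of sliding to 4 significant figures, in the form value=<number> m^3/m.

value=5.859e-15 m^3/m

The computation keeps full float precision — quoted intermediates are rounded; a single final rounding to four significant figures.
Convert: Hardness H = 1524 MPa = 1.524e+09 Pa.
Restated in SI base units: W = 4.485 N, H = 1.524e+09 Pa, K = 1.991e-06.
Volumetric rate dV/dL = K·W/H, per unit distance: 1.991e-06 · 4.485 / 1.524e+09 = 5.859e-15 m³/m.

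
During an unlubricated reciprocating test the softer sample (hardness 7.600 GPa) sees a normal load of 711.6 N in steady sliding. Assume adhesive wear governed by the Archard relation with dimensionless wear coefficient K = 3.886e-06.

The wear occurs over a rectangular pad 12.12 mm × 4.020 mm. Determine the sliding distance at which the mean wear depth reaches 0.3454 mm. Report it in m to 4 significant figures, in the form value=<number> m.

value=4.625e+04 m

Shown intermediates are rounded; the algebra holds exact precision — one last rounding, at 4 significant digits.
Hardness H = 7.600 GPa = 7.600e+09 Pa.
Pad sides 12.12 mm × 4.020 mm = 0.01212 m × 0.004020 m. Contact area A = 0.01212 m × 0.004020 m = 4.872e-05 m².
Depth limit h_lim = 0.3454 mm = 3.454e-04 m.
SI base units throughout: W = 711.6 N, H = 7.600e+09 Pa, K = 3.886e-06.
Wearable volume V_lim = h_lim·A = 3.454e-04 · 4.872e-05 = 1.683e-08 m³.
So the life L = V_lim·H/(K·W) = 1.683e-08 · 7.600e+09 / (3.886e-06 · 711.6) = 4.625e+04 m.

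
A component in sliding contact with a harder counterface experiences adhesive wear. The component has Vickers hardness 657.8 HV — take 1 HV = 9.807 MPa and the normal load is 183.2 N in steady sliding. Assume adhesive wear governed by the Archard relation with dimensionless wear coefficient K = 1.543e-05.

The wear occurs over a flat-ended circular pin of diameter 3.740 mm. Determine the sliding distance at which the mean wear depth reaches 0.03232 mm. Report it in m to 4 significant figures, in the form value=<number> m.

value=810.3 m

The algebra carries full float precision — intermediates appear rounded. Rounded just once: four significant digits.
Convert: Hardness H = 657.8 HV × 9.807 MPa/HV = 6451 MPa = 6.451e+09 Pa.
Convert: Pin diameter d = 3.740 mm = 0.003740 m. Contact area A = π·d²/4 = π·(0.003740 m)²/4 = 1.099e-05 m².
Convert: Depth limit h_lim = 0.03232 mm = 3.232e-05 m.
Collected in SI base units: W = 183.2 N, H = 6.451e+09 Pa, K = 1.543e-05.
Wearable volume V_lim = h_lim·A = 3.232e-05 · 1.099e-05 = 3.551e-10 m³.
Inverting, life L = V_lim·H/(K·W) = 3.551e-10 · 6.451e+09 / (1.543e-05 · 183.2) = 810.3 m.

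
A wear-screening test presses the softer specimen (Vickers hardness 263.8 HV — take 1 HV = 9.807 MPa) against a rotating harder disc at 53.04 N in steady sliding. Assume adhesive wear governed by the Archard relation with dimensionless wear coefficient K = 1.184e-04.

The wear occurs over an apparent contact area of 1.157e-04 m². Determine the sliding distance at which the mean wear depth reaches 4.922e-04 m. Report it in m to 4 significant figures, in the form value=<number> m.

Each operation keeps exact precision; quoted intermediates are rounded, and a single final rounding, at 4 significant figures.
Hardness H = 263.8 HV × 9.807 MPa/HV = 2587 MPa = 2.587e+09 Pa.
As SI base values: W = 53.04 N, H = 2.587e+09 Pa, K = 1.184e-04.
Allowed volume V_lim = h_lim·A = 4.922e-04 · 1.157e-04 = 5.695e-08 m³.
Sliding life L = V_lim·H/(K·W) = 5.695e-08 · 2.587e+09 / (1.184e-04 · 53.04) = 2.346e+04 m.

value=2.346e+04 m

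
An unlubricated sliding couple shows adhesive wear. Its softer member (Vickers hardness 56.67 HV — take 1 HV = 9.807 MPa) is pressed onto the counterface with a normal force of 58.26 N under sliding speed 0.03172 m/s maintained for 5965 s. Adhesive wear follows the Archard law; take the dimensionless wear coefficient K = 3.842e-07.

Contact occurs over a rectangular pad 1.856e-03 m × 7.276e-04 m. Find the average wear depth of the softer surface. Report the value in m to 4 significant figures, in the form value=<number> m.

Every step carries full float precision, and quoted intermediates are rounded; one last rounding: four significant figures.
Convert: Sliding distance L = v·t = 0.03172 m/s × 5965 s = 189.2 m.
Convert: Hardness H = 56.67 HV × 9.807 MPa/HV = 555.8 MPa = 5.558e+08 Pa.
Convert: Contact area A = 1.856e-03 m × 7.276e-04 m = 1.350e-06 m².
Restated in SI base units: W = 58.26 N, H = 5.558e+08 Pa, K = 3.842e-07.
Worn volume V = K·W·L/H = 3.842e-07 · 58.26 · 189.2 / 5.558e+08 = 7.620e-12 m³.
Mean depth h = V/A = 7.620e-12 / 1.350e-06 = 5.643e-06 m.

value=5.643e-06 m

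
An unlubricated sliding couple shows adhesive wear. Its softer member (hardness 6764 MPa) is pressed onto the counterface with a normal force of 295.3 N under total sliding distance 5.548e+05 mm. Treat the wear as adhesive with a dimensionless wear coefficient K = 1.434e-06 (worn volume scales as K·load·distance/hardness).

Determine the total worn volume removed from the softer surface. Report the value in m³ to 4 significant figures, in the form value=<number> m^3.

The computation runs at full precision; the intermediates are shown rounded; a lone final rounding: four significant digits.
Total distance L = 5.548e+05 mm = 554.8 m.
Hardness H = 6764 MPa = 6.764e+09 Pa.
Collected in SI base units: W = 295.3 N, H = 6.764e+09 Pa, K = 1.434e-06.
Wear volume V = K·W·L/H = 1.434e-06 · 295.3 · 554.8 / 6.764e+09 = 3.473e-11 m³.

value=3.473e-11 m^3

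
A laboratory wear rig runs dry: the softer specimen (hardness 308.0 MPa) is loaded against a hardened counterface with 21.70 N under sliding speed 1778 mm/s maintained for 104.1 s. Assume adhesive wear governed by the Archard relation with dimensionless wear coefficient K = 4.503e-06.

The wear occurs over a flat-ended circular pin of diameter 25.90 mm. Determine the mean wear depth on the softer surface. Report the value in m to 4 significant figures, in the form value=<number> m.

Each operation keeps full float precision. Intermediate values are shown rounded, and one final rounding, at 4 significant figures.
Convert: Sliding speed v = 1778 mm/s = 1.778 m/s. Distance L = v·t = 1.778 m/s × 104.1 s = 185.1 m.
Convert: Hardness H = 308.0 MPa = 3.080e+08 Pa.
Convert: Pin diameter d = 25.90 mm = 0.02590 m. Contact area A = π·d²/4 = π·(0.02590 m)²/4 = 5.269e-04 m².
Collected in SI base units: W = 21.70 N, H = 3.080e+08 Pa, K = 4.503e-06.
Apply Archard: V = K·W·L/H = 4.503e-06 · 21.70 · 185.1 / 3.080e+08 = 5.872e-11 m³.
Depth h = V/A = 5.872e-11 / 5.269e-04 = 1.115e-07 m.

value=1.115e-07 m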